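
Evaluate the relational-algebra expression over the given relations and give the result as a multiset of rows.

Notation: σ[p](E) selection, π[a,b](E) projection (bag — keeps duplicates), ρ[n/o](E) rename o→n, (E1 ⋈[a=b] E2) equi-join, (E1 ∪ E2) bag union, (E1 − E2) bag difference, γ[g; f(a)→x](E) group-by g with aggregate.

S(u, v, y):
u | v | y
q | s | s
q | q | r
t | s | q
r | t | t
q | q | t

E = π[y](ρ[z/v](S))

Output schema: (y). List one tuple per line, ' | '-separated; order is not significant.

Per-node cardinality:
  S → 5
  ρ[z/v](S) → 5
  π[y](ρ[z/v](S)) → 5

== RESULT ==
y
q
r
s
t
t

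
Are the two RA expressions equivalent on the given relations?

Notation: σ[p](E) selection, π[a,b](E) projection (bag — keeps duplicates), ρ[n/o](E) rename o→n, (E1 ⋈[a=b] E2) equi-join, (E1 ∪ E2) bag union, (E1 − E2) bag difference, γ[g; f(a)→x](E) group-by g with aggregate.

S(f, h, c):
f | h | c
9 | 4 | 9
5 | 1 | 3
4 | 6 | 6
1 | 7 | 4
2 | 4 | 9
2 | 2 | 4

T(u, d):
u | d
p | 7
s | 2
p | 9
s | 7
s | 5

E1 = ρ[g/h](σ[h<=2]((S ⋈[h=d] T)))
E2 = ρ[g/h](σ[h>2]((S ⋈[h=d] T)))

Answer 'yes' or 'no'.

E1 subexpression sizes:
  S → 6
  T → 5
  (S ⋈[h=d] T) → 3
  σ[h<=2]((S ⋈[h=d] T)) → 1
  ρ[g/h](σ[h<=2]((S ⋈[h=d] T))) → 1
E2 subexpression sizes:
  S → 6
  T → 5
  (S ⋈[h=d] T) → 3
  σ[h>2]((S ⋈[h=d] T)) → 2
  ρ[g/h](σ[h>2]((S ⋈[h=d] T))) → 2

E1 result:
f | g | c | u | d
2 | 2 | 4 | s | 2
E2 result:
f | g | c | u | d
1 | 7 | 4 | p | 7
1 | 7 | 4 | s | 7
Witness: (2, 2, 4, 's', 2) appears 1× in E1 but 0× in E2.

no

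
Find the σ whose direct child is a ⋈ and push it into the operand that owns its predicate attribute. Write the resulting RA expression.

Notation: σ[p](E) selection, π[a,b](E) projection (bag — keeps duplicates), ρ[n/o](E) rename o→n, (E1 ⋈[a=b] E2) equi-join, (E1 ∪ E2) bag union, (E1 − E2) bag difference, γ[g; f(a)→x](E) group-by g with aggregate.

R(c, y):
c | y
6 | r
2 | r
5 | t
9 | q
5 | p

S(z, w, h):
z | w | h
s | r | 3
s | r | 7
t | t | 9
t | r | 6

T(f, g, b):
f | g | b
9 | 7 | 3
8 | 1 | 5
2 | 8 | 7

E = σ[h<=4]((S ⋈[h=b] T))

σ filters on h, owned by the left side.
E' = (σ[h<=4](S) ⋈[h=b] T)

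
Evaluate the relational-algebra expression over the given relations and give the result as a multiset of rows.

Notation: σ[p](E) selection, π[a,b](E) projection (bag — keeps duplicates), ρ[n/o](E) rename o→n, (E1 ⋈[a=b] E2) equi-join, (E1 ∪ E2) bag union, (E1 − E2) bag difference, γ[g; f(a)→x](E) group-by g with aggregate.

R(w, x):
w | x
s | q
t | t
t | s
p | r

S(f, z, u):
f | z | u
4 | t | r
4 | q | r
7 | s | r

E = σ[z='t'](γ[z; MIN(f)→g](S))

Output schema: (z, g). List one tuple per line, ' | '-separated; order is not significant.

Subexpression sizes:
  S → 3
  γ[z; MIN(f)→g](S) → 3
  σ[z='t'](γ[z; MIN(f)→g](S)) → 1

== RESULT ==
z | g
t | 4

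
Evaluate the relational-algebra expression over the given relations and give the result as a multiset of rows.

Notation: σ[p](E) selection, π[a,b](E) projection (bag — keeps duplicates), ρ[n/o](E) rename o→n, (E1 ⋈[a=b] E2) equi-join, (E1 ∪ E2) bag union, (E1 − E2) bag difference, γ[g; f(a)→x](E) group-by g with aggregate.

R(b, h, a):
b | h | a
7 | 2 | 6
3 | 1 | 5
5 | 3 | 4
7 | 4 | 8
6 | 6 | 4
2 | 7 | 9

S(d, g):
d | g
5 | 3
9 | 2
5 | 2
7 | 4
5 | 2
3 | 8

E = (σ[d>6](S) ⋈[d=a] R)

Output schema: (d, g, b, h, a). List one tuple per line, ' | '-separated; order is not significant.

Subexpression sizes:
  S → 6
  σ[d>6](S) → 2
  R → 6
  (σ[d>6](S) ⋈[d=a] R) → 1

== RESULT ==
d | g | b | h | a
9 | 2 | 2 | 7 | 9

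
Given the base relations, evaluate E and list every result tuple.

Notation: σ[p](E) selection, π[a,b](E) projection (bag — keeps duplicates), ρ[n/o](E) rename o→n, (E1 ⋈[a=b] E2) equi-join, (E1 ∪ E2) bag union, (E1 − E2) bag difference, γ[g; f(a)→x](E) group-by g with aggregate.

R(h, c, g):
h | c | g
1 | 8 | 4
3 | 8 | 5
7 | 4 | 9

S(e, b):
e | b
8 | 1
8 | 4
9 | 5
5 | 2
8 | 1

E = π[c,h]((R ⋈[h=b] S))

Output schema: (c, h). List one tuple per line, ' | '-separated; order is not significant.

Subexpression sizes:
  R → 3
  S → 5
  (R ⋈[h=b] S) → 2
  π[c,h]((R ⋈[h=b] S)) → 2

== RESULT ==
c | h
8 | 1
8 | 1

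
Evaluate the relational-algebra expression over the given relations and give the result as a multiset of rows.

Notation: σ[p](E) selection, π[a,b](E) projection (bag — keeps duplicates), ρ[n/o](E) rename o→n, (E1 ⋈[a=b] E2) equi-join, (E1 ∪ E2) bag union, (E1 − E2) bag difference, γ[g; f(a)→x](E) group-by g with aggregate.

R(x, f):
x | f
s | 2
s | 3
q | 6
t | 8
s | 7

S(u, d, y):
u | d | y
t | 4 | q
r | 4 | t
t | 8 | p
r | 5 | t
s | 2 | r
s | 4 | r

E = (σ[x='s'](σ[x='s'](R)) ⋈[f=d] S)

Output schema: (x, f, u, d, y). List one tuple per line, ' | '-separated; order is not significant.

Row counts bottom-up:
  R → 5
  σ[x='s'](R) → 3
  σ[x='s'](σ[x='s'](R)) → 3
  S → 6
  (σ[x='s'](σ[x='s'](R)) ⋈[f=d] S) → 1

== RESULT ==
x | f | u | d | y
s | 2 | s | 2 | r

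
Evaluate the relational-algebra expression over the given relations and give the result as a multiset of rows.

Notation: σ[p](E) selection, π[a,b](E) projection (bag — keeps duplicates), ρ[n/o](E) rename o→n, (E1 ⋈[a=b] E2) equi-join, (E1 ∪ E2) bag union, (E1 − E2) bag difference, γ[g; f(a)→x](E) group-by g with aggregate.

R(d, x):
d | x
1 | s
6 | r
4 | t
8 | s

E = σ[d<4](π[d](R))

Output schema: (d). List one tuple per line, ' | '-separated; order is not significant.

Per-node cardinality:
  R → 4
  π[d](R) → 4
  σ[d<4](π[d](R)) → 1

== RESULT ==
d
1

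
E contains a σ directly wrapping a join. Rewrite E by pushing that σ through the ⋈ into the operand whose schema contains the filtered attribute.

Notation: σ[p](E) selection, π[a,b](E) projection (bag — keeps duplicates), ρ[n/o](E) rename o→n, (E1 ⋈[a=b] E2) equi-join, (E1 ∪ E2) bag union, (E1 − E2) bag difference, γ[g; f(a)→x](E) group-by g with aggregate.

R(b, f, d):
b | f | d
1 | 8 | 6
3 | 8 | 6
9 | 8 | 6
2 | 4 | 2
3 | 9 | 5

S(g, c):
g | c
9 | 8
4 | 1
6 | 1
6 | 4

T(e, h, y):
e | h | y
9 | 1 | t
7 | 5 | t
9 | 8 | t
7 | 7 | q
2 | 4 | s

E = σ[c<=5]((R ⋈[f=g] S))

σ filters on c, owned by the right side.
E' = (R ⋈[f=g] σ[c<=5](S))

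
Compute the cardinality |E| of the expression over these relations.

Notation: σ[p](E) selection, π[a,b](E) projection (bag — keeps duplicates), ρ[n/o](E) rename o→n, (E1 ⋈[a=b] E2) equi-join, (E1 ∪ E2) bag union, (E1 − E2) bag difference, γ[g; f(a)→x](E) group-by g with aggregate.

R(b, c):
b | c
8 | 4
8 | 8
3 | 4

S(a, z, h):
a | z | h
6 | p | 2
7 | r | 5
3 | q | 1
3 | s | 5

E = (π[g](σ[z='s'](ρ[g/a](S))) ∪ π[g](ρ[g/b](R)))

Per-node cardinality:
  S → 4
  ρ[g/a](S) → 4
  σ[z='s'](ρ[g/a](S)) → 1
  π[g](σ[z='s'](ρ[g/a](S))) → 1
  R → 3
  ρ[g/b](R) → 3
  π[g](ρ[g/b](R)) → 3
  (π[g](σ[z='s'](ρ[g/a](S))) ∪ π[g](ρ[g/b](R))) → 4

|E| = 4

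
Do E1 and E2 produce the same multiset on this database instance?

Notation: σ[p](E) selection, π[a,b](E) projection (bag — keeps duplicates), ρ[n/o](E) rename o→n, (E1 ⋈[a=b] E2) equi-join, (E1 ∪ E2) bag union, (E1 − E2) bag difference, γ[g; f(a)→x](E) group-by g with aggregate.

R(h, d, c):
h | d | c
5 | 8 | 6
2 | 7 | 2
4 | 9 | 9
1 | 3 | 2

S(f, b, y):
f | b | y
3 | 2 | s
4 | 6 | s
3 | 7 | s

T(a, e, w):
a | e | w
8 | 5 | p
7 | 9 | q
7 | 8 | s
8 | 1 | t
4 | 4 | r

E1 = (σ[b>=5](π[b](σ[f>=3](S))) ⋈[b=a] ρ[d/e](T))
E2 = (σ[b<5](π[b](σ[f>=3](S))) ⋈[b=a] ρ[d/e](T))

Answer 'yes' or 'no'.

E1 subexpression sizes:
  S → 3
  σ[f>=3](S) → 3
  π[b](σ[f>=3](S)) → 3
  σ[b>=5](π[b](σ[f>=3](S))) → 2
  T → 5
  ρ[d/e](T) → 5
  (σ[b>=5](π[b](σ[f>=3](S))) ⋈[b=a] ρ[d/e](T)) → 2
E2 subexpression sizes:
  S → 3
  σ[f>=3](S) → 3
  π[b](σ[f>=3](S)) → 3
  σ[b<5](π[b](σ[f>=3](S))) → 1
  T → 5
  ρ[d/e](T) → 5
  (σ[b<5](π[b](σ[f>=3](S))) ⋈[b=a] ρ[d/e](T)) → 0

E1 result:
b | a | d | w
7 | 7 | 8 | s
7 | 7 | 9 | q
E2 result:
b | a | d | w
(0 rows)
Witness: (7, 7, 8, 's') appears 1× in E1 but 0× in E2.

no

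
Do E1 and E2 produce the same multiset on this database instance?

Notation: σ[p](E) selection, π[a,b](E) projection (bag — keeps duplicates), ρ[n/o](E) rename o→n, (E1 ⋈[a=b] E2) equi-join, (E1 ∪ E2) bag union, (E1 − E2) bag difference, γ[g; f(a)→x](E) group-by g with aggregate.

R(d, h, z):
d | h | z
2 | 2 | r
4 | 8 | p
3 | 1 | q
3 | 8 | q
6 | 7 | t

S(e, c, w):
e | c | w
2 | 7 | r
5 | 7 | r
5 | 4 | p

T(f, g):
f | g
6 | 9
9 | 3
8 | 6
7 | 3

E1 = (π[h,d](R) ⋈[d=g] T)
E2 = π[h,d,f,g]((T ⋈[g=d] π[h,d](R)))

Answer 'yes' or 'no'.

E1 subexpression sizes:
  R → 5
  π[h,d](R) → 5
  T → 4
  (π[h,d](R) ⋈[d=g] T) → 5
E2 subexpression sizes:
  T → 4
  R → 5
  π[h,d](R) → 5
  (T ⋈[g=d] π[h,d](R)) → 5
  π[h,d,f,g]((T ⋈[g=d] π[h,d](R))) → 5

E1 and E2 produce the same multiset:
h | d | f | g
1 | 3 | 7 | 3
1 | 3 | 9 | 3
7 | 6 | 8 | 6
8 | 3 | 7 | 3
8 | 3 | 9 | 3

yes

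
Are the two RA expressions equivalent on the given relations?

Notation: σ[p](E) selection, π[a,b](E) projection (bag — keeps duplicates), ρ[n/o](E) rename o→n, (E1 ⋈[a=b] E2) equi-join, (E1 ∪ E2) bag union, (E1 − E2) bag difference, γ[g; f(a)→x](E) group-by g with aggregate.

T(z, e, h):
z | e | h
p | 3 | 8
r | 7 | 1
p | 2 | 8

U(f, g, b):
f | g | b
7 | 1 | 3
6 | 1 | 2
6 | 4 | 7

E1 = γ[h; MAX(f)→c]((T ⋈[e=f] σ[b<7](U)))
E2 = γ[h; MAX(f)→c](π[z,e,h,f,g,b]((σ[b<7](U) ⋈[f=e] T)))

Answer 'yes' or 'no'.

E1 stepwise |·|:
  T → 3
  U → 3
  σ[b<7](U) → 2
  (T ⋈[e=f] σ[b<7](U)) → 1
  γ[h; MAX(f)→c]((T ⋈[e=f] σ[b<7](U))) → 1
E2 stepwise |·|:
  U → 3
  σ[b<7](U) → 2
  T → 3
  (σ[b<7](U) ⋈[f=e] T) → 1
  π[z,e,h,f,g,b]((σ[b<7](U) ⋈[f=e] T)) → 1
  γ[h; MAX(f)→c](π[z,e,h,f,g,b]((σ[b<7](U) ⋈[f=e] T))) → 1

E1 and E2 produce the same multiset:
h | c
1 | 7

yes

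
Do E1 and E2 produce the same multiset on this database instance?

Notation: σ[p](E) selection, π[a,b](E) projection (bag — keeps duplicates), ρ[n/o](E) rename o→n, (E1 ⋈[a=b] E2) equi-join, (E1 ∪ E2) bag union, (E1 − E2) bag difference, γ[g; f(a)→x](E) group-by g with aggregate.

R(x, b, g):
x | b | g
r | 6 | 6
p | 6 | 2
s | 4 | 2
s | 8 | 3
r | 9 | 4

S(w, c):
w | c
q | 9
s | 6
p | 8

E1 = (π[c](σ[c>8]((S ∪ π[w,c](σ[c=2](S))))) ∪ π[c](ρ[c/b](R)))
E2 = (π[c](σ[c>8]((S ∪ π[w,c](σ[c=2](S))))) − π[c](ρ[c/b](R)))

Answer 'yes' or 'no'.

E1 stepwise |·|:
  S → 3
  S → 3
  σ[c=2](S) → 0
  π[w,c](σ[c=2](S)) → 0
  (S ∪ π[w,c](σ[c=2](S))) → 3
  σ[c>8]((S ∪ π[w,c](σ[c=2](S)))) → 1
  π[c](σ[c>8]((S ∪ π[w,c](σ[c=2](S))))) → 1
  R → 5
  ρ[c/b](R) → 5
  π[c](ρ[c/b](R)) → 5
  (π[c](σ[c>8]((S ∪ π[w,c](σ[c=2](S))))) ∪ π[c](ρ[c/b](R))) → 6
E2 stepwise |·|:
  S → 3
  S → 3
  σ[c=2](S) → 0
  π[w,c](σ[c=2](S)) → 0
  (S ∪ π[w,c](σ[c=2](S))) → 3
  σ[c>8]((S ∪ π[w,c](σ[c=2](S)))) → 1
  π[c](σ[c>8]((S ∪ π[w,c](σ[c=2](S))))) → 1
  R → 5
  ρ[c/b](R) → 5
  π[c](ρ[c/b](R)) → 5
  (π[c](σ[c>8]((S ∪ π[w,c](σ[c=2](S))))) − π[c](ρ[c/b](R))) → 0

E1 result:
c
4
6
6
8
9
9
E2 result:
c
(0 rows)
Witness: (6,) appears 2× in E1 but 0× in E2.

no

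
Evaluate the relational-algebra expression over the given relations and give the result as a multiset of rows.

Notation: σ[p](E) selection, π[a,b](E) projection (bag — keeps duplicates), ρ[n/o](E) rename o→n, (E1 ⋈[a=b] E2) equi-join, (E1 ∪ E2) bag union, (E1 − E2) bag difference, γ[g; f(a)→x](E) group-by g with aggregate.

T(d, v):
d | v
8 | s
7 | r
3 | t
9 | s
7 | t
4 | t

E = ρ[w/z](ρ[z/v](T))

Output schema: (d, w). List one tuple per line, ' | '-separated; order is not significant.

Row counts bottom-up:
  T → 6
  ρ[z/v](T) → 6
  ρ[w/z](ρ[z/v](T)) → 6

== RESULT ==
d | w
3 | t
4 | t
7 | r
7 | t
8 | s
9 | s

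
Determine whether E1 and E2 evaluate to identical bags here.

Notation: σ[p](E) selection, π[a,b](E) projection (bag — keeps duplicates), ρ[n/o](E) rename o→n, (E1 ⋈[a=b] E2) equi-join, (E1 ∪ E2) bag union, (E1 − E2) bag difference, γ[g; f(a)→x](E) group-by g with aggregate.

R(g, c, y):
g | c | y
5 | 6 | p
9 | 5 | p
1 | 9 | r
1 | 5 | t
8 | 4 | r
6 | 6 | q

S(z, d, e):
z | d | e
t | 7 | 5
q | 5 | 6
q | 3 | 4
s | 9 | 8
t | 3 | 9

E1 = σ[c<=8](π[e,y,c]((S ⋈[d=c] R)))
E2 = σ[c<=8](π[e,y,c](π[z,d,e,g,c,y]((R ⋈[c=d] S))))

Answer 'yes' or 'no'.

E1 subexpression sizes:
  S → 5
  R → 6
  (S ⋈[d=c] R) → 3
  π[e,y,c]((S ⋈[d=c] R)) → 3
  σ[c<=8](π[e,y,c]((S ⋈[d=c] R))) → 2
E2 subexpression sizes:
  R → 6
  S → 5
  (R ⋈[c=d] S) → 3
  π[z,d,e,g,c,y]((R ⋈[c=d] S)) → 3
  π[e,y,c](π[z,d,e,g,c,y]((R ⋈[c=d] S))) → 3
  σ[c<=8](π[e,y,c](π[z,d,e,g,c,y]((R ⋈[c=d] S)))) → 2

E1 and E2 produce the same multiset:
e | y | c
6 | p | 5
6 | t | 5

yes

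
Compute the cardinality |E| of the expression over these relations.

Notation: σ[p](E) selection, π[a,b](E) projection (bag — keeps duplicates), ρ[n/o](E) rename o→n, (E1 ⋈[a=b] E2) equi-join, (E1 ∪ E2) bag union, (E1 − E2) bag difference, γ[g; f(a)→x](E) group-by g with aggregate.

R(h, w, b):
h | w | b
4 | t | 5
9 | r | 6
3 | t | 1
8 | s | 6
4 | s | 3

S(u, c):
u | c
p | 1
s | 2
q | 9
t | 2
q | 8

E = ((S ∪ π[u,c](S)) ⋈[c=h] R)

Subexpression sizes:
  S → 5
  S → 5
  π[u,c](S) → 5
  (S ∪ π[u,c](S)) → 10
  R → 5
  ((S ∪ π[u,c](S)) ⋈[c=h] R) → 4

|E| = 4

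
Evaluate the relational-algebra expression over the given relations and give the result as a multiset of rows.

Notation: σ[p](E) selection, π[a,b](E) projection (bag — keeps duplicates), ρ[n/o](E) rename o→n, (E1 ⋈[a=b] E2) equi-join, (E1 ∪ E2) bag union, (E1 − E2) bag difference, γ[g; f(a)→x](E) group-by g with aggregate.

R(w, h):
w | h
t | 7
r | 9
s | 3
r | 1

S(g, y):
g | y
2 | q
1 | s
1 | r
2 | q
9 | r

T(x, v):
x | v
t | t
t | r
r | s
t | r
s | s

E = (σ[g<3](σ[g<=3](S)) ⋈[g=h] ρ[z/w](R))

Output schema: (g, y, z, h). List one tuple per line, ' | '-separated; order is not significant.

Row counts bottom-up:
  S → 5
  σ[g<=3](S) → 4
  σ[g<3](σ[g<=3](S)) → 4
  R → 4
  ρ[z/w](R) → 4
  (σ[g<3](σ[g<=3](S)) ⋈[g=h] ρ[z/w](R)) → 2

== RESULT ==
g | y | z | h
1 | r | r | 1
1 | s | r | 1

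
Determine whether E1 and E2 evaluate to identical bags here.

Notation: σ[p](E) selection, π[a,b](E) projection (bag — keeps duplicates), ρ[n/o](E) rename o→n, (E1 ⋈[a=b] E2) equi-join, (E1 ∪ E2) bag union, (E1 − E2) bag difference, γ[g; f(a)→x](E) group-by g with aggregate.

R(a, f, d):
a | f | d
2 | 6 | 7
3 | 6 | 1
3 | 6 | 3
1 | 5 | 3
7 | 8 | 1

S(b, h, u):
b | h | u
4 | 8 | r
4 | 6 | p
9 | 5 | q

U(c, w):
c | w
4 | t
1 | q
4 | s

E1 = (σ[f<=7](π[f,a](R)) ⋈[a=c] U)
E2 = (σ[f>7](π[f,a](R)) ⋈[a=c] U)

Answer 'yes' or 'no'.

E1 row counts bottom-up:
  R → 5
  π[f,a](R) → 5
  σ[f<=7](π[f,a](R)) → 4
  U → 3
  (σ[f<=7](π[f,a](R)) ⋈[a=c] U) → 1
E2 row counts bottom-up:
  R → 5
  π[f,a](R) → 5
  σ[f>7](π[f,a](R)) → 1
  U → 3
  (σ[f>7](π[f,a](R)) ⋈[a=c] U) → 0

E1 result:
f | a | c | w
5 | 1 | 1 | q
E2 result:
f | a | c | w
(0 rows)
Witness: (5, 1, 1, 'q') appears 1× in E1 but 0× in E2.

no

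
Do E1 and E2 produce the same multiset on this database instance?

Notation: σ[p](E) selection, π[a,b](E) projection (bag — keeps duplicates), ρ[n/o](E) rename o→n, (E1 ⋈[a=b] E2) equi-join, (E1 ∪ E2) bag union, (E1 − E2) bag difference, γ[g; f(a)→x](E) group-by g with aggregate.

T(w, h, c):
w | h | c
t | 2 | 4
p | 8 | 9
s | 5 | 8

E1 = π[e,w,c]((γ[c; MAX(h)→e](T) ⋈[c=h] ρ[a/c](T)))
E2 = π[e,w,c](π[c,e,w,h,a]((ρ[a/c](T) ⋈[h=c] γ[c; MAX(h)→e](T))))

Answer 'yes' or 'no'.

E1 stepwise |·|:
  T → 3
  γ[c; MAX(h)→e](T) → 3
  T → 3
  ρ[a/c](T) → 3
  (γ[c; MAX(h)→e](T) ⋈[c=h] ρ[a/c](T)) → 1
  π[e,w,c]((γ[c; MAX(h)→e](T) ⋈[c=h] ρ[a/c](T))) → 1
E2 stepwise |·|:
  T → 3
  ρ[a/c](T) → 3
  T → 3
  γ[c; MAX(h)→e](T) → 3
  (ρ[a/c](T) ⋈[h=c] γ[c; MAX(h)→e](T)) → 1
  π[c,e,w,h,a]((ρ[a/c](T) ⋈[h=c] γ[c; MAX(h)→e](T))) → 1
  π[e,w,c](π[c,e,w,h,a]((ρ[a/c](T) ⋈[h=c] γ[c; MAX(h)→e](T)))) → 1

E1 and E2 produce the same multiset:
e | w | c
5 | p | 8

yes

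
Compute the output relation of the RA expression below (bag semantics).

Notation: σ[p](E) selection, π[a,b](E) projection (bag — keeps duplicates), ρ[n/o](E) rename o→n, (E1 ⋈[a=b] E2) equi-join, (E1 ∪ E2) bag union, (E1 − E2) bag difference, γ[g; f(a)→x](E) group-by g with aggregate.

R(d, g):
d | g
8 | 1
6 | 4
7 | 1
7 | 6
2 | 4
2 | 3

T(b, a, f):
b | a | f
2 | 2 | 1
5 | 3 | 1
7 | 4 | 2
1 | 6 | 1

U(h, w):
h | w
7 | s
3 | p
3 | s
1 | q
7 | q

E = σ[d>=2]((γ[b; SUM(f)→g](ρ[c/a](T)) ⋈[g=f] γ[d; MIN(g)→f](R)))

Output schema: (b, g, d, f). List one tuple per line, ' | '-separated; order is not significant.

Subexpression sizes:
  T → 4
  ρ[c/a](T) → 4
  γ[b; SUM(f)→g](ρ[c/a](T)) → 4
  R → 6
  γ[d; MIN(g)→f](R) → 4
  (γ[b; SUM(f)→g](ρ[c/a](T)) ⋈[g=f] γ[d; MIN(g)→f](R)) → 6
  σ[d>=2]((γ[b; SUM(f)→g](ρ[c/a](T)) ⋈[g=f] γ[d; MIN(g)→f](R))) → 6

== RESULT ==
b | g | d | f
1 | 1 | 7 | 1
1 | 1 | 8 | 1
2 | 1 | 7 | 1
2 | 1 | 8 | 1
5 | 1 | 7 | 1
5 | 1 | 8 | 1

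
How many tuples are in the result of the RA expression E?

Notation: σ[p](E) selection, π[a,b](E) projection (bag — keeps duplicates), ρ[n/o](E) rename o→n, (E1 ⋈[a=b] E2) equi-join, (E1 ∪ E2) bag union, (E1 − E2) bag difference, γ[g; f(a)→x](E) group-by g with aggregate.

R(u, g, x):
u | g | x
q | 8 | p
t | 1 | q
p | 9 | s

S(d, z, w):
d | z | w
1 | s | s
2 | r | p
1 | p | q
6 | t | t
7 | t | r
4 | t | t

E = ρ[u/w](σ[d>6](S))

Row counts bottom-up:
  S → 6
  σ[d>6](S) → 1
  ρ[u/w](σ[d>6](S)) → 1

|E| = 1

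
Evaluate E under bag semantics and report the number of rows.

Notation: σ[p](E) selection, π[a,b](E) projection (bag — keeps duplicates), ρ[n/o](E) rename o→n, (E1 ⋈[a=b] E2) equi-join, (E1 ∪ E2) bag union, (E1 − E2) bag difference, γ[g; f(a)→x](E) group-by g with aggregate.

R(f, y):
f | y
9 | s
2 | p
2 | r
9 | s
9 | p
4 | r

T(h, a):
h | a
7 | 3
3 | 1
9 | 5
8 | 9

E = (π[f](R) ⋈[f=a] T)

Subexpression sizes:
  R → 6
  π[f](R) → 6
  T → 4
  (π[f](R) ⋈[f=a] T) → 3

|E| = 3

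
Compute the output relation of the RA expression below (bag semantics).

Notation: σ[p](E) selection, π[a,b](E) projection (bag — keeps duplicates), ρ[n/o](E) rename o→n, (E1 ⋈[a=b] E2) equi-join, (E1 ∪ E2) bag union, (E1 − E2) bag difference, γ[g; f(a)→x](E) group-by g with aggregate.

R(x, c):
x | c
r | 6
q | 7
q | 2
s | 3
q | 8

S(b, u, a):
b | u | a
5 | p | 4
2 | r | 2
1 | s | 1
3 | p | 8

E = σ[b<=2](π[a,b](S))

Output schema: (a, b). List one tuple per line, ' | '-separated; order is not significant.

Row counts bottom-up:
  S → 4
  π[a,b](S) → 4
  σ[b<=2](π[a,b](S)) → 2

== RESULT ==
a | b
1 | 1
2 | 2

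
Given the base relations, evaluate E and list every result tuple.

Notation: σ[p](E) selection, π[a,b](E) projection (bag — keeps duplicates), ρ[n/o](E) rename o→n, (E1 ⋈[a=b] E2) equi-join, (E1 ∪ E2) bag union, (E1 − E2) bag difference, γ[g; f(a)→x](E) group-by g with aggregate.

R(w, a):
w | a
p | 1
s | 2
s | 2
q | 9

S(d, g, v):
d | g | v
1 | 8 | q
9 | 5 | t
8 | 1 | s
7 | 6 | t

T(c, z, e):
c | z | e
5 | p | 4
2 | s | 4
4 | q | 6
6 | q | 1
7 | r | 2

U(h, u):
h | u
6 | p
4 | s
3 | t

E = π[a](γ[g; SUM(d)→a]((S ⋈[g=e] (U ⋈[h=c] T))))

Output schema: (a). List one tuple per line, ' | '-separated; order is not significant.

Stepwise |·|:
  S → 4
  U → 3
  T → 5
  (U ⋈[h=c] T) → 2
  (S ⋈[g=e] (U ⋈[h=c] T)) → 2
  γ[g; SUM(d)→a]((S ⋈[g=e] (U ⋈[h=c] T))) → 2
  π[a](γ[g; SUM(d)→a]((S ⋈[g=e] (U ⋈[h=c] T)))) → 2

== RESULT ==
a
7
8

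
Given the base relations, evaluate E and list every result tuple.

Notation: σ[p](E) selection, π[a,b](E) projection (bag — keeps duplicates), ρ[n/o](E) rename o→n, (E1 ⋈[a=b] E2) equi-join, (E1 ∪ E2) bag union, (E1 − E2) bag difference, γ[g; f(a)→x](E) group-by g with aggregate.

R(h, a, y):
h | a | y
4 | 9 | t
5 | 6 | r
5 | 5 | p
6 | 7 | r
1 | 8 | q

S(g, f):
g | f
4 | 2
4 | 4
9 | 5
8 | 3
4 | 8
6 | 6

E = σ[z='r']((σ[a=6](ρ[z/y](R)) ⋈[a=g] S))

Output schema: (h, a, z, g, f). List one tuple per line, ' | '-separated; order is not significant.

Stepwise |·|:
  R → 5
  ρ[z/y](R) → 5
  σ[a=6](ρ[z/y](R)) → 1
  S → 6
  (σ[a=6](ρ[z/y](R)) ⋈[a=g] S) → 1
  σ[z='r']((σ[a=6](ρ[z/y](R)) ⋈[a=g] S)) → 1

== RESULT ==
h | a | z | g | f
5 | 6 | r | 6 | 6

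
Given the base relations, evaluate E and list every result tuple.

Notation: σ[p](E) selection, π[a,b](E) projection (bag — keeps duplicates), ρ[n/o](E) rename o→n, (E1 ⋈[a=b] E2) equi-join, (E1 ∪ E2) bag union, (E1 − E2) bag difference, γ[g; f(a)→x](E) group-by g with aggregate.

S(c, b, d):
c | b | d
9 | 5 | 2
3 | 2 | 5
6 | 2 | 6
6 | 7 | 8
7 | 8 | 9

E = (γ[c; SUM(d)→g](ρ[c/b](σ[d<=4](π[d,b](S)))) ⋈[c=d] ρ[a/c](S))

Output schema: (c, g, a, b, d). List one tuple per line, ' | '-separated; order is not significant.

Stepwise |·|:
  S → 5
  π[d,b](S) → 5
  σ[d<=4](π[d,b](S)) → 1
  ρ[c/b](σ[d<=4](π[d,b](S))) → 1
  γ[c; SUM(d)→g](ρ[c/b](σ[d<=4](π[d,b](S)))) → 1
  S → 5
  ρ[a/c](S) → 5
  (γ[c; SUM(d)→g](ρ[c/b](σ[d<=4](π[d,b](S)))) ⋈[c=d] ρ[a/c](S)) → 1

== RESULT ==
c | g | a | b | d
5 | 2 | 3 | 2 | 5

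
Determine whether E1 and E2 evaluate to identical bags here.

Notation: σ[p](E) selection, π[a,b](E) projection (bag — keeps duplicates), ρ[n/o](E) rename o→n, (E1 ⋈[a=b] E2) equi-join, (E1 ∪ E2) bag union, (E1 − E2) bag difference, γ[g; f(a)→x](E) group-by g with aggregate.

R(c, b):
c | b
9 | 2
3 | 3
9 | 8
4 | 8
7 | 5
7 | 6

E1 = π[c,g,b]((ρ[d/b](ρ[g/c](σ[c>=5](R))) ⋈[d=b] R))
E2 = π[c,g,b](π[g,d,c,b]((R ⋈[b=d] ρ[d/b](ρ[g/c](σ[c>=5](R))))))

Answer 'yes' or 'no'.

E1 subexpression sizes:
  R → 6
  σ[c>=5](R) → 4
  ρ[g/c](σ[c>=5](R)) → 4
  ρ[d/b](ρ[g/c](σ[c>=5](R))) → 4
  R → 6
  (ρ[d/b](ρ[g/c](σ[c>=5](R))) ⋈[d=b] R) → 5
  π[c,g,b]((ρ[d/b](ρ[g/c](σ[c>=5](R))) ⋈[d=b] R)) → 5
E2 subexpression sizes:
  R → 6
  R → 6
  σ[c>=5](R) → 4
  ρ[g/c](σ[c>=5](R)) → 4
  ρ[d/b](ρ[g/c](σ[c>=5](R))) → 4
  (R ⋈[b=d] ρ[d/b](ρ[g/c](σ[c>=5](R)))) → 5
  π[g,d,c,b]((R ⋈[b=d] ρ[d/b](ρ[g/c](σ[c>=5](R))))) → 5
  π[c,g,b](π[g,d,c,b]((R ⋈[b=d] ρ[d/b](ρ[g/c](σ[c>=5](R)))))) → 5

E1 and E2 produce the same multiset:
c | g | b
4 | 9 | 8
7 | 7 | 5
7 | 7 | 6
9 | 9 | 2
9 | 9 | 8

yes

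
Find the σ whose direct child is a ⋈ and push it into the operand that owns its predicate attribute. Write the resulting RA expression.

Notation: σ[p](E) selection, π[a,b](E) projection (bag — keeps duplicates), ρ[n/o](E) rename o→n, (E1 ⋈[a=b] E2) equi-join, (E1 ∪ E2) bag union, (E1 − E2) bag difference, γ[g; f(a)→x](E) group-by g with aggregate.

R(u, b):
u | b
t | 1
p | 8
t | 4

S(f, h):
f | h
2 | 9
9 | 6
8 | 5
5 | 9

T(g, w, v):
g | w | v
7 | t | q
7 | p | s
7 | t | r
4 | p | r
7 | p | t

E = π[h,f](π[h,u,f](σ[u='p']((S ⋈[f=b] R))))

σ filters on u, owned by the right side.
E' = π[h,f](π[h,u,f]((S ⋈[f=b] σ[u='p'](R))))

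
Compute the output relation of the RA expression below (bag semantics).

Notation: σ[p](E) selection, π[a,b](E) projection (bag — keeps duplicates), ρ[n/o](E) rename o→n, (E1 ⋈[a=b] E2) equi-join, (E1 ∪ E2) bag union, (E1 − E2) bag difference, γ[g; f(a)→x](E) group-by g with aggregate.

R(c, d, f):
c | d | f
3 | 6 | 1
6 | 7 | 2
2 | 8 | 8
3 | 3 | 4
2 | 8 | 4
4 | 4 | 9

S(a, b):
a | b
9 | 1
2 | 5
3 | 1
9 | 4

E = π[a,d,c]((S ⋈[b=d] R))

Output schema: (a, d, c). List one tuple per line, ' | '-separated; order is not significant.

Subexpression sizes:
  S → 4
  R → 6
  (S ⋈[b=d] R) → 1
  π[a,d,c]((S ⋈[b=d] R)) → 1

== RESULT ==
a | d | c
9 | 4 | 4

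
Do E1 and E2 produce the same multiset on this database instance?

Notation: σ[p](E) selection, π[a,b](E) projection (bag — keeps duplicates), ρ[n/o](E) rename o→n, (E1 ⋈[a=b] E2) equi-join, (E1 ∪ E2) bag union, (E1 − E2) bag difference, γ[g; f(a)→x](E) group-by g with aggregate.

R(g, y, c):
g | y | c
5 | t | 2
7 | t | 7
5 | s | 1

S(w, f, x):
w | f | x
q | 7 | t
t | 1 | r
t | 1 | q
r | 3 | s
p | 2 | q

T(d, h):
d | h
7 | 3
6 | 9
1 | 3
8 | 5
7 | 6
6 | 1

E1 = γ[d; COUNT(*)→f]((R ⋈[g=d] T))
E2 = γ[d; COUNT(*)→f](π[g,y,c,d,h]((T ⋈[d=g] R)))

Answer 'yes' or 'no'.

E1 row counts bottom-up:
  R → 3
  T → 6
  (R ⋈[g=d] T) → 2
  γ[d; COUNT(*)→f]((R ⋈[g=d] T)) → 1
E2 row counts bottom-up:
  T → 6
  R → 3
  (T ⋈[d=g] R) → 2
  π[g,y,c,d,h]((T ⋈[d=g] R)) → 2
  γ[d; COUNT(*)→f](π[g,y,c,d,h]((T ⋈[d=g] R))) → 1

E1 and E2 produce the same multiset:
d | f
7 | 2

yes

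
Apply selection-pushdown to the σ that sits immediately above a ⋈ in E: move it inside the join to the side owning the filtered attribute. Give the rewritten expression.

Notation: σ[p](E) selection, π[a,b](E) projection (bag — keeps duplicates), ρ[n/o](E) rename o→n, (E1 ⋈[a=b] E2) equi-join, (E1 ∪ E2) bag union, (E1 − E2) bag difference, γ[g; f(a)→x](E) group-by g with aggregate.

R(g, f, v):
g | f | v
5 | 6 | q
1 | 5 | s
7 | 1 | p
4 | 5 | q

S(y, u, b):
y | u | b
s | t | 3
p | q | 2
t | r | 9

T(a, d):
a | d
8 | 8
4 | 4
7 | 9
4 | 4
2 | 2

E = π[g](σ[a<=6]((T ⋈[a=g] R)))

σ filters on a, owned by the left side.
E' = π[g]((σ[a<=6](T) ⋈[a=g] R))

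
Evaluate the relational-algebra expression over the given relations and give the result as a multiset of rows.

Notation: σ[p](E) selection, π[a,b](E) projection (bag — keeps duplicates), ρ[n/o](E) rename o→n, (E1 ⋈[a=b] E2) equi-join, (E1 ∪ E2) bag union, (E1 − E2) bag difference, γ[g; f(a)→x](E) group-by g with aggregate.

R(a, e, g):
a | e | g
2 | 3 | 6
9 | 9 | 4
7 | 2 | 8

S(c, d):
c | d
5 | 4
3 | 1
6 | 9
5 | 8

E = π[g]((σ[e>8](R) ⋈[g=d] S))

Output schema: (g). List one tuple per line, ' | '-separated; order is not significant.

Stepwise |·|:
  R → 3
  σ[e>8](R) → 1
  S → 4
  (σ[e>8](R) ⋈[g=d] S) → 1
  π[g]((σ[e>8](R) ⋈[g=d] S)) → 1

== RESULT ==
g
4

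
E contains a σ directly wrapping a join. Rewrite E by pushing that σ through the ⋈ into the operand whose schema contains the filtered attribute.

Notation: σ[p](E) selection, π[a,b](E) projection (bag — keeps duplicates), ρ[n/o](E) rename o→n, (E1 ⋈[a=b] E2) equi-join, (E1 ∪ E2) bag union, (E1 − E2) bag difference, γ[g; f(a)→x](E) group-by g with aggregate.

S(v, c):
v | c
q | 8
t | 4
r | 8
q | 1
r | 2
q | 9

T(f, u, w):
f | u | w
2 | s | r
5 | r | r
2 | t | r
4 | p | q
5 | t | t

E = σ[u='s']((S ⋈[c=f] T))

σ filters on u, owned by the right side.
E' = (S ⋈[c=f] σ[u='s'](T))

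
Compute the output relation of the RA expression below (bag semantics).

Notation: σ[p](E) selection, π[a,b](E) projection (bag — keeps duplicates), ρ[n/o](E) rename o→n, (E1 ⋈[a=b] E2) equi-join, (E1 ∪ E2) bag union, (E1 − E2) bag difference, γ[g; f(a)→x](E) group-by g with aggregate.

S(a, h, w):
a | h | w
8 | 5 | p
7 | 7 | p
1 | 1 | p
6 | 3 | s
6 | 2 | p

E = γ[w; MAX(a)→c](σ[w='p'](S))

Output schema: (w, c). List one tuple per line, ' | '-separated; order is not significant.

Per-node cardinality:
  S → 5
  σ[w='p'](S) → 4
  γ[w; MAX(a)→c](σ[w='p'](S)) → 1

== RESULT ==
w | c
p | 8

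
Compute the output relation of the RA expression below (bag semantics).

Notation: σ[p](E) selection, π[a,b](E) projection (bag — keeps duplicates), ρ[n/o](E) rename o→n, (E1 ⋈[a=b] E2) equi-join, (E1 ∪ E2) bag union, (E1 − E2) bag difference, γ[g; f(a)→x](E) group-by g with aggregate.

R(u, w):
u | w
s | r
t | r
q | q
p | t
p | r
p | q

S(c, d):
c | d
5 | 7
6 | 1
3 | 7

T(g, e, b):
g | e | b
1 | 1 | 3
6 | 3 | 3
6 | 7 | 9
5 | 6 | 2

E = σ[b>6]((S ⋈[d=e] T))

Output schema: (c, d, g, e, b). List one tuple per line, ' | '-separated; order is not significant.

Subexpression sizes:
  S → 3
  T → 4
  (S ⋈[d=e] T) → 3
  σ[b>6]((S ⋈[d=e] T)) → 2

== RESULT ==
c | d | g | e | b
3 | 7 | 6 | 7 | 9
5 | 7 | 6 | 7 | 9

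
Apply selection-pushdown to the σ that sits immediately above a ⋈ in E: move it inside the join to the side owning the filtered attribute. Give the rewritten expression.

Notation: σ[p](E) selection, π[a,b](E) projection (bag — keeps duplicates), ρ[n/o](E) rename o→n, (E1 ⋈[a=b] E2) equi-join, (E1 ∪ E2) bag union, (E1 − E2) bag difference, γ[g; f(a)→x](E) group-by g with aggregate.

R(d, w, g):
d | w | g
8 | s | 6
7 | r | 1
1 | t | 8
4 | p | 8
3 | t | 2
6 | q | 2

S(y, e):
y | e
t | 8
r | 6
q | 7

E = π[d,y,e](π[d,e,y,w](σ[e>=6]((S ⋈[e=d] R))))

σ filters on e, owned by the left side.
E' = π[d,y,e](π[d,e,y,w]((σ[e>=6](S) ⋈[e=d] R)))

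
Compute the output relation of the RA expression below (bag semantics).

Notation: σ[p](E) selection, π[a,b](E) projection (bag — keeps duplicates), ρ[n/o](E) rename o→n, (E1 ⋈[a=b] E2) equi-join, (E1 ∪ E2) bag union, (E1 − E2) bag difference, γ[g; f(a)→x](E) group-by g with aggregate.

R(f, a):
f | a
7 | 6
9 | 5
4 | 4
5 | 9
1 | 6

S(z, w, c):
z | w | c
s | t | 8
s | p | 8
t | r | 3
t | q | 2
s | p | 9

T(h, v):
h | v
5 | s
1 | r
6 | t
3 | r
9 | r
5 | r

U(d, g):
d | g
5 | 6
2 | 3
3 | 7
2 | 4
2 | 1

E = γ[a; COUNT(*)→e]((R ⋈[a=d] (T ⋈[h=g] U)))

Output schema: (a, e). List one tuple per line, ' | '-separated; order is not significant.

Per-node cardinality:
  R → 5
  T → 6
  U → 5
  (T ⋈[h=g] U) → 3
  (R ⋈[a=d] (T ⋈[h=g] U)) → 1
  γ[a; COUNT(*)→e]((R ⋈[a=d] (T ⋈[h=g] U))) → 1

== RESULT ==
a | e
5 | 1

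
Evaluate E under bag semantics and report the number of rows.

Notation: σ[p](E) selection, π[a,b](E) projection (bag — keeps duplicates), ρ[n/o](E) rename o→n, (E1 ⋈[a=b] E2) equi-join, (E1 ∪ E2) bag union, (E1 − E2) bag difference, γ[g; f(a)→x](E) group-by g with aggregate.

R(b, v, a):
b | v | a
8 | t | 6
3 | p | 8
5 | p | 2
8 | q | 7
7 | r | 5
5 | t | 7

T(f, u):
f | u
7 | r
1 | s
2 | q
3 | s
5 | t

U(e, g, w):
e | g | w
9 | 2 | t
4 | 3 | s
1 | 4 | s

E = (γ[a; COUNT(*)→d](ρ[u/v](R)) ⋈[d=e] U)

Row counts bottom-up:
  R → 6
  ρ[u/v](R) → 6
  γ[a; COUNT(*)→d](ρ[u/v](R)) → 5
  U → 3
  (γ[a; COUNT(*)→d](ρ[u/v](R)) ⋈[d=e] U) → 4

|E| = 4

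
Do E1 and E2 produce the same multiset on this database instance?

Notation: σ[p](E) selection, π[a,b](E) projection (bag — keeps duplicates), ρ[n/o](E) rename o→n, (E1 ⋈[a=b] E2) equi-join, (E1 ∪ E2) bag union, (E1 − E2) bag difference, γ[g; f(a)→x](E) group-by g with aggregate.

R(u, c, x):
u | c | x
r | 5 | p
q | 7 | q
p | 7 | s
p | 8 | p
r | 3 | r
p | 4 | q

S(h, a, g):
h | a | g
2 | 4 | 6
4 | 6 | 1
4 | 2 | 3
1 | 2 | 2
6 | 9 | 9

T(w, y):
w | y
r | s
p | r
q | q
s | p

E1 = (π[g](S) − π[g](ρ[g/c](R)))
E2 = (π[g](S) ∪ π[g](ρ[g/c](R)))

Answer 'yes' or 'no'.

E1 subexpression sizes:
  S → 5
  π[g](S) → 5
  R → 6
  ρ[g/c](R) → 6
  π[g](ρ[g/c](R)) → 6
  (π[g](S) − π[g](ρ[g/c](R))) → 4
E2 subexpression sizes:
  S → 5
  π[g](S) → 5
  R → 6
  ρ[g/c](R) → 6
  π[g](ρ[g/c](R)) → 6
  (π[g](S) ∪ π[g](ρ[g/c](R))) → 11

E1 result:
g
1
2
6
9
E2 result:
g
1
2
3
3
4
5
6
7
7
8
9
Witness: (5,) appears 0× in E1 but 1× in E2.

no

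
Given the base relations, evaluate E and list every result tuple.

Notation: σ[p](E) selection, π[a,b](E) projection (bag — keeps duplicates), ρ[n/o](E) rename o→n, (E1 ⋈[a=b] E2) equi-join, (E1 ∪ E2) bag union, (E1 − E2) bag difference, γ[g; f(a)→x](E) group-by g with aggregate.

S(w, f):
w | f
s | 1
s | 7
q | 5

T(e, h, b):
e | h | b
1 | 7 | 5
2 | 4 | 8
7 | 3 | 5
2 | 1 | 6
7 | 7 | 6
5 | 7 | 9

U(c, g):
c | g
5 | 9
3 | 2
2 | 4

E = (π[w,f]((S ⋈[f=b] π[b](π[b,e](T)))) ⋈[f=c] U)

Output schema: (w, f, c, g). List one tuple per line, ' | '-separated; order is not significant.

Subexpression sizes:
  S → 3
  T → 6
  π[b,e](T) → 6
  π[b](π[b,e](T)) → 6
  (S ⋈[f=b] π[b](π[b,e](T))) → 2
  π[w,f]((S ⋈[f=b] π[b](π[b,e](T)))) → 2
  U → 3
  (π[w,f]((S ⋈[f=b] π[b](π[b,e](T)))) ⋈[f=c] U) → 2

== RESULT ==
w | f | c | g
q | 5 | 5 | 9
q | 5 | 5 | 9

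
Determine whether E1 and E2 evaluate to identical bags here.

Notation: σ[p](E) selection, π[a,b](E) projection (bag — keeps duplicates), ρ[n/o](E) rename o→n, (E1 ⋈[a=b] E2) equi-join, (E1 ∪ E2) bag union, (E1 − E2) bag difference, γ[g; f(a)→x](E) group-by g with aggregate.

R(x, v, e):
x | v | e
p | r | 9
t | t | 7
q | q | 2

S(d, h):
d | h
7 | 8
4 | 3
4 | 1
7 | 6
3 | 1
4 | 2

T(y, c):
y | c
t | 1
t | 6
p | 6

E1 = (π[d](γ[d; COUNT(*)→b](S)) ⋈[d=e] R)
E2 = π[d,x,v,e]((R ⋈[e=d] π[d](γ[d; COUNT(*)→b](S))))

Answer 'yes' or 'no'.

E1 per-node cardinality:
  S → 6
  γ[d; COUNT(*)→b](S) → 3
  π[d](γ[d; COUNT(*)→b](S)) → 3
  R → 3
  (π[d](γ[d; COUNT(*)→b](S)) ⋈[d=e] R) → 1
E2 per-node cardinality:
  R → 3
  S → 6
  γ[d; COUNT(*)→b](S) → 3
  π[d](γ[d; COUNT(*)→b](S)) → 3
  (R ⋈[e=d] π[d](γ[d; COUNT(*)→b](S))) → 1
  π[d,x,v,e]((R ⋈[e=d] π[d](γ[d; COUNT(*)→b](S)))) → 1

E1 and E2 produce the same multiset:
d | x | v | e
7 | t | t | 7

yes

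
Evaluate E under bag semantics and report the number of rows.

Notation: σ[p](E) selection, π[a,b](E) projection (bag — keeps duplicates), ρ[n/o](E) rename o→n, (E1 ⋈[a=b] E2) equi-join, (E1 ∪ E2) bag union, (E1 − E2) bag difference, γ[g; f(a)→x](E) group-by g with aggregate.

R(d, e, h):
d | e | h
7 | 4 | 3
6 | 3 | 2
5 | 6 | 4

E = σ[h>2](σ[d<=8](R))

Per-node cardinality:
  R → 3
  σ[d<=8](R) → 3
  σ[h>2](σ[d<=8](R)) → 2

|E| = 2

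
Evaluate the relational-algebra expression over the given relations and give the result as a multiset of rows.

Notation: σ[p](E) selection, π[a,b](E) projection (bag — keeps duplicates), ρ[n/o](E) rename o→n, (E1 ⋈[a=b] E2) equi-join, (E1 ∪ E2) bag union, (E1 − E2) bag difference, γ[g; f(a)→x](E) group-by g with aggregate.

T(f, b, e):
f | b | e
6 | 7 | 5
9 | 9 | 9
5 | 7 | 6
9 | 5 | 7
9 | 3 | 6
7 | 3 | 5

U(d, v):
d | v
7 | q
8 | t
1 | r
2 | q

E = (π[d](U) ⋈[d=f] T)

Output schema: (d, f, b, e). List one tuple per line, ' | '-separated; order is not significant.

Row counts bottom-up:
  U → 4
  π[d](U) → 4
  T → 6
  (π[d](U) ⋈[d=f] T) → 1

== RESULT ==
d | f | b | e
7 | 7 | 3 | 5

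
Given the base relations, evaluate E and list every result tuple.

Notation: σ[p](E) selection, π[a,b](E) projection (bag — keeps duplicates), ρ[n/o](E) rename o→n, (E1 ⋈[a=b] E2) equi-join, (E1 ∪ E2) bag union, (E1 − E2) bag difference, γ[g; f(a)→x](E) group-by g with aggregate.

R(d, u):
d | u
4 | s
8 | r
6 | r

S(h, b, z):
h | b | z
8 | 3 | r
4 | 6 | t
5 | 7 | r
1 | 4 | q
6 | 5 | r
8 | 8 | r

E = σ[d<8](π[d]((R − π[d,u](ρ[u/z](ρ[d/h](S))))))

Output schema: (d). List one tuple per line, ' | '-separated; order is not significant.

Row counts bottom-up:
  R → 3
  S → 6
  ρ[d/h](S) → 6
  ρ[u/z](ρ[d/h](S)) → 6
  π[d,u](ρ[u/z](ρ[d/h](S))) → 6
  (R − π[d,u](ρ[u/z](ρ[d/h](S)))) → 1
  π[d]((R − π[d,u](ρ[u/z](ρ[d/h](S))))) → 1
  σ[d<8](π[d]((R − π[d,u](ρ[u/z](ρ[d/h](S)))))) → 1

== RESULT ==
d
4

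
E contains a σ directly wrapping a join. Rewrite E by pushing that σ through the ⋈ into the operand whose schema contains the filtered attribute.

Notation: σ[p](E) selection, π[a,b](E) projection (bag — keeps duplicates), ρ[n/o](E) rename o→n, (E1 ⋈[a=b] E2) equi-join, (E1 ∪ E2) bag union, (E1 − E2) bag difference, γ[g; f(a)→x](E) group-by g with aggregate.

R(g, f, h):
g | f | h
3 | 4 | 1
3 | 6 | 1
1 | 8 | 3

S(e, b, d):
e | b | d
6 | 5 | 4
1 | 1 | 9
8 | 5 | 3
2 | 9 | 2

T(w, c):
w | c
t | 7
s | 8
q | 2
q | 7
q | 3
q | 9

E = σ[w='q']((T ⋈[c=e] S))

σ filters on w, owned by the left side.
E' = (σ[w='q'](T) ⋈[c=e] S)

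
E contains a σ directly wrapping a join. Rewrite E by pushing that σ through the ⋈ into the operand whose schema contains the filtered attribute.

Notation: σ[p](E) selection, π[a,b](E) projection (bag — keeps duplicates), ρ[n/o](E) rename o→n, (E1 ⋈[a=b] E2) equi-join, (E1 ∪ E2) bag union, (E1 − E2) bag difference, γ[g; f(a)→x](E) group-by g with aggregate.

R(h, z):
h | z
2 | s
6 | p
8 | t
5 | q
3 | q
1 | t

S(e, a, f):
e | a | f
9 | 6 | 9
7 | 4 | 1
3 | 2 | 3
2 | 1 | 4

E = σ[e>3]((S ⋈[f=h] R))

σ filters on e, owned by the left side.
E' = (σ[e>3](S) ⋈[f=h] R)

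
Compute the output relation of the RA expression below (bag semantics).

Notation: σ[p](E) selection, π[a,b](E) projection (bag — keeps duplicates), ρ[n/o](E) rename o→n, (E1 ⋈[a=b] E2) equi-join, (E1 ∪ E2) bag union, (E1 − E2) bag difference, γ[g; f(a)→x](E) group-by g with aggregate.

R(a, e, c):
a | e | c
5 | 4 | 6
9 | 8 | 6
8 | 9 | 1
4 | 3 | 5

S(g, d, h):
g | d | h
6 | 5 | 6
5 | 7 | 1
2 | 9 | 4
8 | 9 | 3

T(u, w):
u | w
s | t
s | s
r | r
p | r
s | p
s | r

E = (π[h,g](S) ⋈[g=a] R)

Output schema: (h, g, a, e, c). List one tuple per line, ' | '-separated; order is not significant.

Stepwise |·|:
  S → 4
  π[h,g](S) → 4
  R → 4
  (π[h,g](S) ⋈[g=a] R) → 2

== RESULT ==
h | g | a | e | c
1 | 5 | 5 | 4 | 6
3 | 8 | 8 | 9 | 1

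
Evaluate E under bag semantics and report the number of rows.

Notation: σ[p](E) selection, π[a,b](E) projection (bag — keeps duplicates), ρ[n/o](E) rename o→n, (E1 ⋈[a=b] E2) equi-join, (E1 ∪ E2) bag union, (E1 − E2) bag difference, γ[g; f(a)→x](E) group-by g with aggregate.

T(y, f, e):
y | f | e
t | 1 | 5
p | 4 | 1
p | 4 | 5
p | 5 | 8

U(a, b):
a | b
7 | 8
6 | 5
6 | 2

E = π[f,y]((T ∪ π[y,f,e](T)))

Stepwise |·|:
  T → 4
  T → 4
  π[y,f,e](T) → 4
  (T ∪ π[y,f,e](T)) → 8
  π[f,y]((T ∪ π[y,f,e](T))) → 8

|E| = 8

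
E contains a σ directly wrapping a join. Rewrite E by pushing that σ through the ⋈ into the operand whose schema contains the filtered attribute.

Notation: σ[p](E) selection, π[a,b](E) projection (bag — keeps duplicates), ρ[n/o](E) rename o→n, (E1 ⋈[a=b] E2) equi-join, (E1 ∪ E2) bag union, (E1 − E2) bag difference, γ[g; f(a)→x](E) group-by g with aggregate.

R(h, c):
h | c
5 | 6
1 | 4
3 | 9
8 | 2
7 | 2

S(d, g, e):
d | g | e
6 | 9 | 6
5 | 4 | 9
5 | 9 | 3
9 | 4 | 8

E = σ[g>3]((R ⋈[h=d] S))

σ filters on g, owned by the right side.
E' = (R ⋈[h=d] σ[g>3](S))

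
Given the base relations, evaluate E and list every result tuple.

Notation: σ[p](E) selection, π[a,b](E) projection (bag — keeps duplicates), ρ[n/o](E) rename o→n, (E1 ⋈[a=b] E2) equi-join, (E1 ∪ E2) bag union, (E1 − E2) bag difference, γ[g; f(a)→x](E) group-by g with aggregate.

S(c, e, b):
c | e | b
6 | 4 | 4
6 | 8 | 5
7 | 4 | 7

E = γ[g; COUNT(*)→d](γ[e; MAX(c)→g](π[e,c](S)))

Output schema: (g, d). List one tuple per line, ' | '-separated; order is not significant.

Stepwise |·|:
  S → 3
  π[e,c](S) → 3
  γ[e; MAX(c)→g](π[e,c](S)) → 2
  γ[g; COUNT(*)→d](γ[e; MAX(c)→g](π[e,c](S))) → 2

== RESULT ==
g | d
6 | 1
7 | 1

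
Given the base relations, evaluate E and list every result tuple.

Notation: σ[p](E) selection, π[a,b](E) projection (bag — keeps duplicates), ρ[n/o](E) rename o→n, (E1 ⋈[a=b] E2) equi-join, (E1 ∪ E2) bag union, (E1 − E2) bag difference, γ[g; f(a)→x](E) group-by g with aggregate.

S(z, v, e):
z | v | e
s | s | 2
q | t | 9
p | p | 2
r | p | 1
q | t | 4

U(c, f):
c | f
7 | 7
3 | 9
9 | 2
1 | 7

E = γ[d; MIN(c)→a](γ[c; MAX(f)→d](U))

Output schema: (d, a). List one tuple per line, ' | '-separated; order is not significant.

Subexpression sizes:
  U → 4
  γ[c; MAX(f)→d](U) → 4
  γ[d; MIN(c)→a](γ[c; MAX(f)→d](U)) → 3

== RESULT ==
d | a
2 | 9
7 | 1
9 | 3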